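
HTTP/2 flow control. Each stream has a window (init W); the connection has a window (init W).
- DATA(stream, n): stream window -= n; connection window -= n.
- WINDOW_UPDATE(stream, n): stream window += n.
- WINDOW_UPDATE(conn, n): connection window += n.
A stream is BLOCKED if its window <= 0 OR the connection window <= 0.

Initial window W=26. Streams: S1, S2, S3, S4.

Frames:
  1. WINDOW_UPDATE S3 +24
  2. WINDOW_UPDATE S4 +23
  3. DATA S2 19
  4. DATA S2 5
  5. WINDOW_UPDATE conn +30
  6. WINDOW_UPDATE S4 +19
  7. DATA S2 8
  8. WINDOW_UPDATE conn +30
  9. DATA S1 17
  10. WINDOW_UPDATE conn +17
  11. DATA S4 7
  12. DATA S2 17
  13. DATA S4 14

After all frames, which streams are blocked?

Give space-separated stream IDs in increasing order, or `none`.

Answer: S2

Derivation:
Op 1: conn=26 S1=26 S2=26 S3=50 S4=26 blocked=[]
Op 2: conn=26 S1=26 S2=26 S3=50 S4=49 blocked=[]
Op 3: conn=7 S1=26 S2=7 S3=50 S4=49 blocked=[]
Op 4: conn=2 S1=26 S2=2 S3=50 S4=49 blocked=[]
Op 5: conn=32 S1=26 S2=2 S3=50 S4=49 blocked=[]
Op 6: conn=32 S1=26 S2=2 S3=50 S4=68 blocked=[]
Op 7: conn=24 S1=26 S2=-6 S3=50 S4=68 blocked=[2]
Op 8: conn=54 S1=26 S2=-6 S3=50 S4=68 blocked=[2]
Op 9: conn=37 S1=9 S2=-6 S3=50 S4=68 blocked=[2]
Op 10: conn=54 S1=9 S2=-6 S3=50 S4=68 blocked=[2]
Op 11: conn=47 S1=9 S2=-6 S3=50 S4=61 blocked=[2]
Op 12: conn=30 S1=9 S2=-23 S3=50 S4=61 blocked=[2]
Op 13: conn=16 S1=9 S2=-23 S3=50 S4=47 blocked=[2]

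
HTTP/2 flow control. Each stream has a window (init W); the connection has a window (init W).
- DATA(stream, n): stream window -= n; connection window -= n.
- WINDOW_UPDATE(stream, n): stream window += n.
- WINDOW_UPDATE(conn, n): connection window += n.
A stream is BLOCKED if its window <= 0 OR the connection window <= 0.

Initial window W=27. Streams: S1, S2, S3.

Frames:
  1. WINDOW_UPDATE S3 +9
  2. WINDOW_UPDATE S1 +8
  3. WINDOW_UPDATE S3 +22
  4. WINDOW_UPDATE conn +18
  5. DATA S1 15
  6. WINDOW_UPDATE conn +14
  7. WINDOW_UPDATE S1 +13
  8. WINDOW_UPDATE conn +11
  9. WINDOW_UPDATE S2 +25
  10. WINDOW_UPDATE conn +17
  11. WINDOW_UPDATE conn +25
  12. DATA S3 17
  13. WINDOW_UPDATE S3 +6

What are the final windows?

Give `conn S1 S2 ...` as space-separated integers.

Op 1: conn=27 S1=27 S2=27 S3=36 blocked=[]
Op 2: conn=27 S1=35 S2=27 S3=36 blocked=[]
Op 3: conn=27 S1=35 S2=27 S3=58 blocked=[]
Op 4: conn=45 S1=35 S2=27 S3=58 blocked=[]
Op 5: conn=30 S1=20 S2=27 S3=58 blocked=[]
Op 6: conn=44 S1=20 S2=27 S3=58 blocked=[]
Op 7: conn=44 S1=33 S2=27 S3=58 blocked=[]
Op 8: conn=55 S1=33 S2=27 S3=58 blocked=[]
Op 9: conn=55 S1=33 S2=52 S3=58 blocked=[]
Op 10: conn=72 S1=33 S2=52 S3=58 blocked=[]
Op 11: conn=97 S1=33 S2=52 S3=58 blocked=[]
Op 12: conn=80 S1=33 S2=52 S3=41 blocked=[]
Op 13: conn=80 S1=33 S2=52 S3=47 blocked=[]

Answer: 80 33 52 47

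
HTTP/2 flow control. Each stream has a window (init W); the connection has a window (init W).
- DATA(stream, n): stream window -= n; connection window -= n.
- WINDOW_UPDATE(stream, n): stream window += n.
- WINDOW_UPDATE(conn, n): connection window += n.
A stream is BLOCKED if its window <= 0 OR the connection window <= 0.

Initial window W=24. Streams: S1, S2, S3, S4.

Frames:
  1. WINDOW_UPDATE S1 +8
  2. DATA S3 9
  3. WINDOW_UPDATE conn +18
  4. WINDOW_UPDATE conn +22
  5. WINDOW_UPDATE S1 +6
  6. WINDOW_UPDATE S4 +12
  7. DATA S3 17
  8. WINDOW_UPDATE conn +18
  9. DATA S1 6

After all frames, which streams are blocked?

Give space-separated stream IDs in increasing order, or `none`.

Op 1: conn=24 S1=32 S2=24 S3=24 S4=24 blocked=[]
Op 2: conn=15 S1=32 S2=24 S3=15 S4=24 blocked=[]
Op 3: conn=33 S1=32 S2=24 S3=15 S4=24 blocked=[]
Op 4: conn=55 S1=32 S2=24 S3=15 S4=24 blocked=[]
Op 5: conn=55 S1=38 S2=24 S3=15 S4=24 blocked=[]
Op 6: conn=55 S1=38 S2=24 S3=15 S4=36 blocked=[]
Op 7: conn=38 S1=38 S2=24 S3=-2 S4=36 blocked=[3]
Op 8: conn=56 S1=38 S2=24 S3=-2 S4=36 blocked=[3]
Op 9: conn=50 S1=32 S2=24 S3=-2 S4=36 blocked=[3]

Answer: S3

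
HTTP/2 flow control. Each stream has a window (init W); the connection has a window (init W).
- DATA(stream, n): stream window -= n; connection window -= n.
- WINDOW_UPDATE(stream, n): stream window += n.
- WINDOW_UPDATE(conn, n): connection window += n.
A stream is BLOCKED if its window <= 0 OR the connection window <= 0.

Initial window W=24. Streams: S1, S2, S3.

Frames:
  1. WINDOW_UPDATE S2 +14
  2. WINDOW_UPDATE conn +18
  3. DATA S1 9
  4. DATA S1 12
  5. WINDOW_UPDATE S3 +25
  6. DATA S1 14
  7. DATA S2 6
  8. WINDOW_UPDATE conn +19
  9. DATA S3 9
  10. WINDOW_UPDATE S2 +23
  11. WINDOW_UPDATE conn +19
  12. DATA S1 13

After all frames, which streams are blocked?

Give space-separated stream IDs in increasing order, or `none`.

Answer: S1

Derivation:
Op 1: conn=24 S1=24 S2=38 S3=24 blocked=[]
Op 2: conn=42 S1=24 S2=38 S3=24 blocked=[]
Op 3: conn=33 S1=15 S2=38 S3=24 blocked=[]
Op 4: conn=21 S1=3 S2=38 S3=24 blocked=[]
Op 5: conn=21 S1=3 S2=38 S3=49 blocked=[]
Op 6: conn=7 S1=-11 S2=38 S3=49 blocked=[1]
Op 7: conn=1 S1=-11 S2=32 S3=49 blocked=[1]
Op 8: conn=20 S1=-11 S2=32 S3=49 blocked=[1]
Op 9: conn=11 S1=-11 S2=32 S3=40 blocked=[1]
Op 10: conn=11 S1=-11 S2=55 S3=40 blocked=[1]
Op 11: conn=30 S1=-11 S2=55 S3=40 blocked=[1]
Op 12: conn=17 S1=-24 S2=55 S3=40 blocked=[1]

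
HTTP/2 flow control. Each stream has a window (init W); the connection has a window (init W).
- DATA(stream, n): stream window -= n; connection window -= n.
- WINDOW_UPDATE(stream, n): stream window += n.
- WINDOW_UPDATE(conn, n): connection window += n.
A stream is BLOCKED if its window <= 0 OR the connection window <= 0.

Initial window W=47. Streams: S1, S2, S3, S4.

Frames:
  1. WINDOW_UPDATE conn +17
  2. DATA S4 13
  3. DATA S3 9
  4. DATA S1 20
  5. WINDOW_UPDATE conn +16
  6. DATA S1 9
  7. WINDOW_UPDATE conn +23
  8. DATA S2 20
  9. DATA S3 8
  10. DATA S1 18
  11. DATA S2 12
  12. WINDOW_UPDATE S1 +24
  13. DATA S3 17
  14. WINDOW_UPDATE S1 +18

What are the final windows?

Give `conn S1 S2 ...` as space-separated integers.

Answer: -23 42 15 13 34

Derivation:
Op 1: conn=64 S1=47 S2=47 S3=47 S4=47 blocked=[]
Op 2: conn=51 S1=47 S2=47 S3=47 S4=34 blocked=[]
Op 3: conn=42 S1=47 S2=47 S3=38 S4=34 blocked=[]
Op 4: conn=22 S1=27 S2=47 S3=38 S4=34 blocked=[]
Op 5: conn=38 S1=27 S2=47 S3=38 S4=34 blocked=[]
Op 6: conn=29 S1=18 S2=47 S3=38 S4=34 blocked=[]
Op 7: conn=52 S1=18 S2=47 S3=38 S4=34 blocked=[]
Op 8: conn=32 S1=18 S2=27 S3=38 S4=34 blocked=[]
Op 9: conn=24 S1=18 S2=27 S3=30 S4=34 blocked=[]
Op 10: conn=6 S1=0 S2=27 S3=30 S4=34 blocked=[1]
Op 11: conn=-6 S1=0 S2=15 S3=30 S4=34 blocked=[1, 2, 3, 4]
Op 12: conn=-6 S1=24 S2=15 S3=30 S4=34 blocked=[1, 2, 3, 4]
Op 13: conn=-23 S1=24 S2=15 S3=13 S4=34 blocked=[1, 2, 3, 4]
Op 14: conn=-23 S1=42 S2=15 S3=13 S4=34 blocked=[1, 2, 3, 4]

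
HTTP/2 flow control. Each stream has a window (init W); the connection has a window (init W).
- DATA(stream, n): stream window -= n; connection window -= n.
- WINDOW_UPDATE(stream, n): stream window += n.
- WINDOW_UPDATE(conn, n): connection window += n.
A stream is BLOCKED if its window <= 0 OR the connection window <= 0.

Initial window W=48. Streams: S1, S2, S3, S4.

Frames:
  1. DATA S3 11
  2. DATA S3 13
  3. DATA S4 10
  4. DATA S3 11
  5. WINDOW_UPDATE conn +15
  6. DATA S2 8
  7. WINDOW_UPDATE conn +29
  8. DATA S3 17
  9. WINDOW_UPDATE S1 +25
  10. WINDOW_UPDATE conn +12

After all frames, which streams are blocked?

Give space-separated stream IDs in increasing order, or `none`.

Answer: S3

Derivation:
Op 1: conn=37 S1=48 S2=48 S3=37 S4=48 blocked=[]
Op 2: conn=24 S1=48 S2=48 S3=24 S4=48 blocked=[]
Op 3: conn=14 S1=48 S2=48 S3=24 S4=38 blocked=[]
Op 4: conn=3 S1=48 S2=48 S3=13 S4=38 blocked=[]
Op 5: conn=18 S1=48 S2=48 S3=13 S4=38 blocked=[]
Op 6: conn=10 S1=48 S2=40 S3=13 S4=38 blocked=[]
Op 7: conn=39 S1=48 S2=40 S3=13 S4=38 blocked=[]
Op 8: conn=22 S1=48 S2=40 S3=-4 S4=38 blocked=[3]
Op 9: conn=22 S1=73 S2=40 S3=-4 S4=38 blocked=[3]
Op 10: conn=34 S1=73 S2=40 S3=-4 S4=38 blocked=[3]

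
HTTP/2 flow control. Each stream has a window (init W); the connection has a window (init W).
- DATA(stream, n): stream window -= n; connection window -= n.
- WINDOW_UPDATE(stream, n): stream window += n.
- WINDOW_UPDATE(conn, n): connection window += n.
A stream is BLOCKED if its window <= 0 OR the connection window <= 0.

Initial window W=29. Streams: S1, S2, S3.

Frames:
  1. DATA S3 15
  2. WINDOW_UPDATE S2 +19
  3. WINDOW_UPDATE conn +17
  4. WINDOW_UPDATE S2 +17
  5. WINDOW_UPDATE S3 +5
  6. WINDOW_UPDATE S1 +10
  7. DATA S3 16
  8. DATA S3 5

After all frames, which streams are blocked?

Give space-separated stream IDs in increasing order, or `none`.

Op 1: conn=14 S1=29 S2=29 S3=14 blocked=[]
Op 2: conn=14 S1=29 S2=48 S3=14 blocked=[]
Op 3: conn=31 S1=29 S2=48 S3=14 blocked=[]
Op 4: conn=31 S1=29 S2=65 S3=14 blocked=[]
Op 5: conn=31 S1=29 S2=65 S3=19 blocked=[]
Op 6: conn=31 S1=39 S2=65 S3=19 blocked=[]
Op 7: conn=15 S1=39 S2=65 S3=3 blocked=[]
Op 8: conn=10 S1=39 S2=65 S3=-2 blocked=[3]

Answer: S3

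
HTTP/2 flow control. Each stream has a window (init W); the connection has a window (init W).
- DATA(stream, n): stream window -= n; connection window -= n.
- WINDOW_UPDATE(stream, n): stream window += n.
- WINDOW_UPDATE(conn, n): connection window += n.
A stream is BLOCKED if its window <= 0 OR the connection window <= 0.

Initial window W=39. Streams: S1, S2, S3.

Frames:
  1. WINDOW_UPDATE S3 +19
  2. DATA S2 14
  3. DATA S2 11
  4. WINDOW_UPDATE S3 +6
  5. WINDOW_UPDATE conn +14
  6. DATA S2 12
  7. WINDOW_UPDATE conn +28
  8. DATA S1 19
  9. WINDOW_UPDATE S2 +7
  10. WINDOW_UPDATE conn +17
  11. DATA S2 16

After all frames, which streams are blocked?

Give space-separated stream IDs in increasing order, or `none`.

Answer: S2

Derivation:
Op 1: conn=39 S1=39 S2=39 S3=58 blocked=[]
Op 2: conn=25 S1=39 S2=25 S3=58 blocked=[]
Op 3: conn=14 S1=39 S2=14 S3=58 blocked=[]
Op 4: conn=14 S1=39 S2=14 S3=64 blocked=[]
Op 5: conn=28 S1=39 S2=14 S3=64 blocked=[]
Op 6: conn=16 S1=39 S2=2 S3=64 blocked=[]
Op 7: conn=44 S1=39 S2=2 S3=64 blocked=[]
Op 8: conn=25 S1=20 S2=2 S3=64 blocked=[]
Op 9: conn=25 S1=20 S2=9 S3=64 blocked=[]
Op 10: conn=42 S1=20 S2=9 S3=64 blocked=[]
Op 11: conn=26 S1=20 S2=-7 S3=64 blocked=[2]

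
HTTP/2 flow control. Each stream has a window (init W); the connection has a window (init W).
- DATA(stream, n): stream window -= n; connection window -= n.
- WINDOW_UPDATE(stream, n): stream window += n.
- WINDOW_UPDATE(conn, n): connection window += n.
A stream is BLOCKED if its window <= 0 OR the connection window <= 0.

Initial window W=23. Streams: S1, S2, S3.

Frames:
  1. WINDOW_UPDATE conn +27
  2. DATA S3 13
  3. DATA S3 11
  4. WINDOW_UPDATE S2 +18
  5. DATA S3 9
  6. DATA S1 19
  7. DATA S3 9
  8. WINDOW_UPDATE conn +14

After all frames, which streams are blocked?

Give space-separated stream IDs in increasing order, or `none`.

Op 1: conn=50 S1=23 S2=23 S3=23 blocked=[]
Op 2: conn=37 S1=23 S2=23 S3=10 blocked=[]
Op 3: conn=26 S1=23 S2=23 S3=-1 blocked=[3]
Op 4: conn=26 S1=23 S2=41 S3=-1 blocked=[3]
Op 5: conn=17 S1=23 S2=41 S3=-10 blocked=[3]
Op 6: conn=-2 S1=4 S2=41 S3=-10 blocked=[1, 2, 3]
Op 7: conn=-11 S1=4 S2=41 S3=-19 blocked=[1, 2, 3]
Op 8: conn=3 S1=4 S2=41 S3=-19 blocked=[3]

Answer: S3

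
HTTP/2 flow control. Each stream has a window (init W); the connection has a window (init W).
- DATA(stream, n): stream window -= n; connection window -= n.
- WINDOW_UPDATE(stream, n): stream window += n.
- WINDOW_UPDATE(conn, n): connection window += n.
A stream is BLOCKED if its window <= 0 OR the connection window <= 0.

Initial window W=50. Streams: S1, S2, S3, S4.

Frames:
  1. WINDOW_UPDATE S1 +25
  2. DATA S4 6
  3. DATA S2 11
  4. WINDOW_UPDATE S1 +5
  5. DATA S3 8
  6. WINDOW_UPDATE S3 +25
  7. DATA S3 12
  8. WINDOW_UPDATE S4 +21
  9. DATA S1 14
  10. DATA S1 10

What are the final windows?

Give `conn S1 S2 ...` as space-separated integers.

Op 1: conn=50 S1=75 S2=50 S3=50 S4=50 blocked=[]
Op 2: conn=44 S1=75 S2=50 S3=50 S4=44 blocked=[]
Op 3: conn=33 S1=75 S2=39 S3=50 S4=44 blocked=[]
Op 4: conn=33 S1=80 S2=39 S3=50 S4=44 blocked=[]
Op 5: conn=25 S1=80 S2=39 S3=42 S4=44 blocked=[]
Op 6: conn=25 S1=80 S2=39 S3=67 S4=44 blocked=[]
Op 7: conn=13 S1=80 S2=39 S3=55 S4=44 blocked=[]
Op 8: conn=13 S1=80 S2=39 S3=55 S4=65 blocked=[]
Op 9: conn=-1 S1=66 S2=39 S3=55 S4=65 blocked=[1, 2, 3, 4]
Op 10: conn=-11 S1=56 S2=39 S3=55 S4=65 blocked=[1, 2, 3, 4]

Answer: -11 56 39 55 65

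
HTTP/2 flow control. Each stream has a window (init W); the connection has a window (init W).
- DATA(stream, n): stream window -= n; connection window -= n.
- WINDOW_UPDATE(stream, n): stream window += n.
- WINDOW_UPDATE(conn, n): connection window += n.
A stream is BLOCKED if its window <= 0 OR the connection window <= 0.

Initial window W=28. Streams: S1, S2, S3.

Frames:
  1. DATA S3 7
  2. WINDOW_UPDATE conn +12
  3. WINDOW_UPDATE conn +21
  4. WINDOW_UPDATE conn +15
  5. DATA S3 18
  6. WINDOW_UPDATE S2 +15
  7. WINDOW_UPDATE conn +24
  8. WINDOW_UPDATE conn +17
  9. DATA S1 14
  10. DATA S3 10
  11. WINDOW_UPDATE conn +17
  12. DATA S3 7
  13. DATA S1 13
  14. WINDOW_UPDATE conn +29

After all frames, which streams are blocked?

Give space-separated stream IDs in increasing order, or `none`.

Answer: S3

Derivation:
Op 1: conn=21 S1=28 S2=28 S3=21 blocked=[]
Op 2: conn=33 S1=28 S2=28 S3=21 blocked=[]
Op 3: conn=54 S1=28 S2=28 S3=21 blocked=[]
Op 4: conn=69 S1=28 S2=28 S3=21 blocked=[]
Op 5: conn=51 S1=28 S2=28 S3=3 blocked=[]
Op 6: conn=51 S1=28 S2=43 S3=3 blocked=[]
Op 7: conn=75 S1=28 S2=43 S3=3 blocked=[]
Op 8: conn=92 S1=28 S2=43 S3=3 blocked=[]
Op 9: conn=78 S1=14 S2=43 S3=3 blocked=[]
Op 10: conn=68 S1=14 S2=43 S3=-7 blocked=[3]
Op 11: conn=85 S1=14 S2=43 S3=-7 blocked=[3]
Op 12: conn=78 S1=14 S2=43 S3=-14 blocked=[3]
Op 13: conn=65 S1=1 S2=43 S3=-14 blocked=[3]
Op 14: conn=94 S1=1 S2=43 S3=-14 blocked=[3]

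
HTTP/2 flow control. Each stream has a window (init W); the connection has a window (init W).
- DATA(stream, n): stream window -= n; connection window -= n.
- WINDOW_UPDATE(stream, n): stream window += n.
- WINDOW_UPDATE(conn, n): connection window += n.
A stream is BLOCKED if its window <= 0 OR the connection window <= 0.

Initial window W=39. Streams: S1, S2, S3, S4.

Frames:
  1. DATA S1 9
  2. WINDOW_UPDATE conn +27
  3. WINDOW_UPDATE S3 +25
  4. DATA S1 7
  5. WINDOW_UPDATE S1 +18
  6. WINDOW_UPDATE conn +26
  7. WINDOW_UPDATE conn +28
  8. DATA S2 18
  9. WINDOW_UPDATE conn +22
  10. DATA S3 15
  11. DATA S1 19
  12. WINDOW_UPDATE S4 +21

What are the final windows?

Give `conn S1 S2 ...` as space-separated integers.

Op 1: conn=30 S1=30 S2=39 S3=39 S4=39 blocked=[]
Op 2: conn=57 S1=30 S2=39 S3=39 S4=39 blocked=[]
Op 3: conn=57 S1=30 S2=39 S3=64 S4=39 blocked=[]
Op 4: conn=50 S1=23 S2=39 S3=64 S4=39 blocked=[]
Op 5: conn=50 S1=41 S2=39 S3=64 S4=39 blocked=[]
Op 6: conn=76 S1=41 S2=39 S3=64 S4=39 blocked=[]
Op 7: conn=104 S1=41 S2=39 S3=64 S4=39 blocked=[]
Op 8: conn=86 S1=41 S2=21 S3=64 S4=39 blocked=[]
Op 9: conn=108 S1=41 S2=21 S3=64 S4=39 blocked=[]
Op 10: conn=93 S1=41 S2=21 S3=49 S4=39 blocked=[]
Op 11: conn=74 S1=22 S2=21 S3=49 S4=39 blocked=[]
Op 12: conn=74 S1=22 S2=21 S3=49 S4=60 blocked=[]

Answer: 74 22 21 49 60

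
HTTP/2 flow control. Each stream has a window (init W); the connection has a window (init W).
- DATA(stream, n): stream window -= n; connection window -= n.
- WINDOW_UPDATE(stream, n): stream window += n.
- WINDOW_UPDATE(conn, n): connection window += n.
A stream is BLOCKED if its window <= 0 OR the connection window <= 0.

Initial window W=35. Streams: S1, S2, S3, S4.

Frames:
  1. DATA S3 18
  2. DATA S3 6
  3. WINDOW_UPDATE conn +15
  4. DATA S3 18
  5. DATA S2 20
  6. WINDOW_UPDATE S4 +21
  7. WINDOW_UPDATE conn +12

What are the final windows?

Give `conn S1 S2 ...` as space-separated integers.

Answer: 0 35 15 -7 56

Derivation:
Op 1: conn=17 S1=35 S2=35 S3=17 S4=35 blocked=[]
Op 2: conn=11 S1=35 S2=35 S3=11 S4=35 blocked=[]
Op 3: conn=26 S1=35 S2=35 S3=11 S4=35 blocked=[]
Op 4: conn=8 S1=35 S2=35 S3=-7 S4=35 blocked=[3]
Op 5: conn=-12 S1=35 S2=15 S3=-7 S4=35 blocked=[1, 2, 3, 4]
Op 6: conn=-12 S1=35 S2=15 S3=-7 S4=56 blocked=[1, 2, 3, 4]
Op 7: conn=0 S1=35 S2=15 S3=-7 S4=56 blocked=[1, 2, 3, 4]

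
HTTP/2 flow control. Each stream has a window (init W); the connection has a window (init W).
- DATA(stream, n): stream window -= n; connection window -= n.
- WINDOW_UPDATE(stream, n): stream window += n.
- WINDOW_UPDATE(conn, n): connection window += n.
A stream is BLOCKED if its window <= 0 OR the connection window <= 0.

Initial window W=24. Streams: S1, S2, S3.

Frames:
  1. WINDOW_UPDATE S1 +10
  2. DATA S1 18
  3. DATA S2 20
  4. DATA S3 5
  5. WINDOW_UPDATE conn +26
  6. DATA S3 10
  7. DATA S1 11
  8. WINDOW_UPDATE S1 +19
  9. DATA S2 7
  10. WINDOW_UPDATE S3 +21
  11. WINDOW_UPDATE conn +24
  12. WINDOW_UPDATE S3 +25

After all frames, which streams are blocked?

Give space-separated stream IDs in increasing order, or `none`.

Op 1: conn=24 S1=34 S2=24 S3=24 blocked=[]
Op 2: conn=6 S1=16 S2=24 S3=24 blocked=[]
Op 3: conn=-14 S1=16 S2=4 S3=24 blocked=[1, 2, 3]
Op 4: conn=-19 S1=16 S2=4 S3=19 blocked=[1, 2, 3]
Op 5: conn=7 S1=16 S2=4 S3=19 blocked=[]
Op 6: conn=-3 S1=16 S2=4 S3=9 blocked=[1, 2, 3]
Op 7: conn=-14 S1=5 S2=4 S3=9 blocked=[1, 2, 3]
Op 8: conn=-14 S1=24 S2=4 S3=9 blocked=[1, 2, 3]
Op 9: conn=-21 S1=24 S2=-3 S3=9 blocked=[1, 2, 3]
Op 10: conn=-21 S1=24 S2=-3 S3=30 blocked=[1, 2, 3]
Op 11: conn=3 S1=24 S2=-3 S3=30 blocked=[2]
Op 12: conn=3 S1=24 S2=-3 S3=55 blocked=[2]

Answer: S2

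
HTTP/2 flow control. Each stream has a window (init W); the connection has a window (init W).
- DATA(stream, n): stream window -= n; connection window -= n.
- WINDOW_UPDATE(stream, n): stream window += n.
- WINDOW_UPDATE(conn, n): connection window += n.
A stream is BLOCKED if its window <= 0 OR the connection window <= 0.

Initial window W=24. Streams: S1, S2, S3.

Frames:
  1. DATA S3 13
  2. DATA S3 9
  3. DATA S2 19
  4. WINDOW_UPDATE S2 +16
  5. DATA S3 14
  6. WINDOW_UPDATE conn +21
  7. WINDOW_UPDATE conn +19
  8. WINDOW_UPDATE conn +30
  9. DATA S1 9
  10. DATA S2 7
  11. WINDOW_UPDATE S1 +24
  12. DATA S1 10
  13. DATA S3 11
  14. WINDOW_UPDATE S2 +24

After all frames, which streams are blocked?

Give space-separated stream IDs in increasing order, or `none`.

Op 1: conn=11 S1=24 S2=24 S3=11 blocked=[]
Op 2: conn=2 S1=24 S2=24 S3=2 blocked=[]
Op 3: conn=-17 S1=24 S2=5 S3=2 blocked=[1, 2, 3]
Op 4: conn=-17 S1=24 S2=21 S3=2 blocked=[1, 2, 3]
Op 5: conn=-31 S1=24 S2=21 S3=-12 blocked=[1, 2, 3]
Op 6: conn=-10 S1=24 S2=21 S3=-12 blocked=[1, 2, 3]
Op 7: conn=9 S1=24 S2=21 S3=-12 blocked=[3]
Op 8: conn=39 S1=24 S2=21 S3=-12 blocked=[3]
Op 9: conn=30 S1=15 S2=21 S3=-12 blocked=[3]
Op 10: conn=23 S1=15 S2=14 S3=-12 blocked=[3]
Op 11: conn=23 S1=39 S2=14 S3=-12 blocked=[3]
Op 12: conn=13 S1=29 S2=14 S3=-12 blocked=[3]
Op 13: conn=2 S1=29 S2=14 S3=-23 blocked=[3]
Op 14: conn=2 S1=29 S2=38 S3=-23 blocked=[3]

Answer: S3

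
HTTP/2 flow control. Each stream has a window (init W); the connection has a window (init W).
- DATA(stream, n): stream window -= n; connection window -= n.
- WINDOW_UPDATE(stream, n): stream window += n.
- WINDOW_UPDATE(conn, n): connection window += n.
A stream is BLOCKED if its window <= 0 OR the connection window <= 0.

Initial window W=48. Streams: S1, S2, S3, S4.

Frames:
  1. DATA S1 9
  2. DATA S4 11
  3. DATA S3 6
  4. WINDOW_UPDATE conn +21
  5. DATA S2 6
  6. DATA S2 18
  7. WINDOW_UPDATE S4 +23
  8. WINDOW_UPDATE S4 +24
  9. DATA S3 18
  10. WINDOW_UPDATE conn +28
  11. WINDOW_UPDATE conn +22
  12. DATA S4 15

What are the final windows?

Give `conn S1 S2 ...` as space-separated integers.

Op 1: conn=39 S1=39 S2=48 S3=48 S4=48 blocked=[]
Op 2: conn=28 S1=39 S2=48 S3=48 S4=37 blocked=[]
Op 3: conn=22 S1=39 S2=48 S3=42 S4=37 blocked=[]
Op 4: conn=43 S1=39 S2=48 S3=42 S4=37 blocked=[]
Op 5: conn=37 S1=39 S2=42 S3=42 S4=37 blocked=[]
Op 6: conn=19 S1=39 S2=24 S3=42 S4=37 blocked=[]
Op 7: conn=19 S1=39 S2=24 S3=42 S4=60 blocked=[]
Op 8: conn=19 S1=39 S2=24 S3=42 S4=84 blocked=[]
Op 9: conn=1 S1=39 S2=24 S3=24 S4=84 blocked=[]
Op 10: conn=29 S1=39 S2=24 S3=24 S4=84 blocked=[]
Op 11: conn=51 S1=39 S2=24 S3=24 S4=84 blocked=[]
Op 12: conn=36 S1=39 S2=24 S3=24 S4=69 blocked=[]

Answer: 36 39 24 24 69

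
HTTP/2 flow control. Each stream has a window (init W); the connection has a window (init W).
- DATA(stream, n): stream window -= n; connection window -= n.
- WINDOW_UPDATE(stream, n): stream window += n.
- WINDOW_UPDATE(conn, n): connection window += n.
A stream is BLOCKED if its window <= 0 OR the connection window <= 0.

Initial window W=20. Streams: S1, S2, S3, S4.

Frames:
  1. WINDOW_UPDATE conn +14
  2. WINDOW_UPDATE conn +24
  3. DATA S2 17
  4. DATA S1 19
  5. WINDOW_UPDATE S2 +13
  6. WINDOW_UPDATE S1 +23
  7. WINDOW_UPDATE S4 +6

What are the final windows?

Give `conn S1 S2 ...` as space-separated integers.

Answer: 22 24 16 20 26

Derivation:
Op 1: conn=34 S1=20 S2=20 S3=20 S4=20 blocked=[]
Op 2: conn=58 S1=20 S2=20 S3=20 S4=20 blocked=[]
Op 3: conn=41 S1=20 S2=3 S3=20 S4=20 blocked=[]
Op 4: conn=22 S1=1 S2=3 S3=20 S4=20 blocked=[]
Op 5: conn=22 S1=1 S2=16 S3=20 S4=20 blocked=[]
Op 6: conn=22 S1=24 S2=16 S3=20 S4=20 blocked=[]
Op 7: conn=22 S1=24 S2=16 S3=20 S4=26 blocked=[]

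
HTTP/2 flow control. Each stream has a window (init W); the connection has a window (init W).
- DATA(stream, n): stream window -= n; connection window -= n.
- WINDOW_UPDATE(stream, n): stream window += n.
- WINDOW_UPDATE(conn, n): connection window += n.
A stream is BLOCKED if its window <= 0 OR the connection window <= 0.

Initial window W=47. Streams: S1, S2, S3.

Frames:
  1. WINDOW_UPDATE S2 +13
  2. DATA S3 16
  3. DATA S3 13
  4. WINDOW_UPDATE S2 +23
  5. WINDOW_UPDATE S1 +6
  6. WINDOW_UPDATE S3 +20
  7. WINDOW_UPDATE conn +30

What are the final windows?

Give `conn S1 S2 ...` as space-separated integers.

Answer: 48 53 83 38

Derivation:
Op 1: conn=47 S1=47 S2=60 S3=47 blocked=[]
Op 2: conn=31 S1=47 S2=60 S3=31 blocked=[]
Op 3: conn=18 S1=47 S2=60 S3=18 blocked=[]
Op 4: conn=18 S1=47 S2=83 S3=18 blocked=[]
Op 5: conn=18 S1=53 S2=83 S3=18 blocked=[]
Op 6: conn=18 S1=53 S2=83 S3=38 blocked=[]
Op 7: conn=48 S1=53 S2=83 S3=38 blocked=[]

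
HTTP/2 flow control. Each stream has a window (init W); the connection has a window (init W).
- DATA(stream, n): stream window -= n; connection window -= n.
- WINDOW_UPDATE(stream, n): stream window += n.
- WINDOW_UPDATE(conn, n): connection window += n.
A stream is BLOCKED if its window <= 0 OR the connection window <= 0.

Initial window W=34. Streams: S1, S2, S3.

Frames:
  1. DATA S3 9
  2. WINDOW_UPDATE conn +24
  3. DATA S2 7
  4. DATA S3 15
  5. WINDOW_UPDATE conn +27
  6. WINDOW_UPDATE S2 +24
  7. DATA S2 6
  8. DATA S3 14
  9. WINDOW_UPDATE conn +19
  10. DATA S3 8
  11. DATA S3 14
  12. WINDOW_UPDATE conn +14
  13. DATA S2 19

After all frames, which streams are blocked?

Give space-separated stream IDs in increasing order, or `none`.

Answer: S3

Derivation:
Op 1: conn=25 S1=34 S2=34 S3=25 blocked=[]
Op 2: conn=49 S1=34 S2=34 S3=25 blocked=[]
Op 3: conn=42 S1=34 S2=27 S3=25 blocked=[]
Op 4: conn=27 S1=34 S2=27 S3=10 blocked=[]
Op 5: conn=54 S1=34 S2=27 S3=10 blocked=[]
Op 6: conn=54 S1=34 S2=51 S3=10 blocked=[]
Op 7: conn=48 S1=34 S2=45 S3=10 blocked=[]
Op 8: conn=34 S1=34 S2=45 S3=-4 blocked=[3]
Op 9: conn=53 S1=34 S2=45 S3=-4 blocked=[3]
Op 10: conn=45 S1=34 S2=45 S3=-12 blocked=[3]
Op 11: conn=31 S1=34 S2=45 S3=-26 blocked=[3]
Op 12: conn=45 S1=34 S2=45 S3=-26 blocked=[3]
Op 13: conn=26 S1=34 S2=26 S3=-26 blocked=[3]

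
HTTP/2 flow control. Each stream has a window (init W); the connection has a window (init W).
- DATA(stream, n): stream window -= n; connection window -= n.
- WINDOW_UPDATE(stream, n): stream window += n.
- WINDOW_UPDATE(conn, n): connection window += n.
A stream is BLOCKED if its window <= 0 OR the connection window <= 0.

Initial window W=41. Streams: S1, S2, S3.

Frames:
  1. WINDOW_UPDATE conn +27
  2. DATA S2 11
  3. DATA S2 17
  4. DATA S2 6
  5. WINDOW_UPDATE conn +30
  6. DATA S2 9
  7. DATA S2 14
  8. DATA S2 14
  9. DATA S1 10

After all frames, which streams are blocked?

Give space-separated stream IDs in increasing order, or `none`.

Op 1: conn=68 S1=41 S2=41 S3=41 blocked=[]
Op 2: conn=57 S1=41 S2=30 S3=41 blocked=[]
Op 3: conn=40 S1=41 S2=13 S3=41 blocked=[]
Op 4: conn=34 S1=41 S2=7 S3=41 blocked=[]
Op 5: conn=64 S1=41 S2=7 S3=41 blocked=[]
Op 6: conn=55 S1=41 S2=-2 S3=41 blocked=[2]
Op 7: conn=41 S1=41 S2=-16 S3=41 blocked=[2]
Op 8: conn=27 S1=41 S2=-30 S3=41 blocked=[2]
Op 9: conn=17 S1=31 S2=-30 S3=41 blocked=[2]

Answer: S2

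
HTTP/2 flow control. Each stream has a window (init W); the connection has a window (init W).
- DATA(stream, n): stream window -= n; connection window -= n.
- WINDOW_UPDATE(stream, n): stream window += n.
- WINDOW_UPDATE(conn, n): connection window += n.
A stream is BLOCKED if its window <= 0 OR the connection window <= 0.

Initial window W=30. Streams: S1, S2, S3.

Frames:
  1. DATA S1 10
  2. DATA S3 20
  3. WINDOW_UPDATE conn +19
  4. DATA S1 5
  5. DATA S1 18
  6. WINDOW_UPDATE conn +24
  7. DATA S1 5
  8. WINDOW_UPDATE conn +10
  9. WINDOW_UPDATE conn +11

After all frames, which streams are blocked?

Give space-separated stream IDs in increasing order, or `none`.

Answer: S1

Derivation:
Op 1: conn=20 S1=20 S2=30 S3=30 blocked=[]
Op 2: conn=0 S1=20 S2=30 S3=10 blocked=[1, 2, 3]
Op 3: conn=19 S1=20 S2=30 S3=10 blocked=[]
Op 4: conn=14 S1=15 S2=30 S3=10 blocked=[]
Op 5: conn=-4 S1=-3 S2=30 S3=10 blocked=[1, 2, 3]
Op 6: conn=20 S1=-3 S2=30 S3=10 blocked=[1]
Op 7: conn=15 S1=-8 S2=30 S3=10 blocked=[1]
Op 8: conn=25 S1=-8 S2=30 S3=10 blocked=[1]
Op 9: conn=36 S1=-8 S2=30 S3=10 blocked=[1]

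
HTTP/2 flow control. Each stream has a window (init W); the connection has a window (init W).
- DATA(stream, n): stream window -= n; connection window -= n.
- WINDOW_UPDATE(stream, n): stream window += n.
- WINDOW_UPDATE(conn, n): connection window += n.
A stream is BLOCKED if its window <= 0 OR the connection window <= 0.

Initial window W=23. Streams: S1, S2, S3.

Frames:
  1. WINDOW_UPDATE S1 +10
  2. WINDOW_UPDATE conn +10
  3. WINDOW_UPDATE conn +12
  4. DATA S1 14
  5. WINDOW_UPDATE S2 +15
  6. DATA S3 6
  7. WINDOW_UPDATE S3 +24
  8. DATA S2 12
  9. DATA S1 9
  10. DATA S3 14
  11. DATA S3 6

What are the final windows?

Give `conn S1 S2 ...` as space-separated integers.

Op 1: conn=23 S1=33 S2=23 S3=23 blocked=[]
Op 2: conn=33 S1=33 S2=23 S3=23 blocked=[]
Op 3: conn=45 S1=33 S2=23 S3=23 blocked=[]
Op 4: conn=31 S1=19 S2=23 S3=23 blocked=[]
Op 5: conn=31 S1=19 S2=38 S3=23 blocked=[]
Op 6: conn=25 S1=19 S2=38 S3=17 blocked=[]
Op 7: conn=25 S1=19 S2=38 S3=41 blocked=[]
Op 8: conn=13 S1=19 S2=26 S3=41 blocked=[]
Op 9: conn=4 S1=10 S2=26 S3=41 blocked=[]
Op 10: conn=-10 S1=10 S2=26 S3=27 blocked=[1, 2, 3]
Op 11: conn=-16 S1=10 S2=26 S3=21 blocked=[1, 2, 3]

Answer: -16 10 26 21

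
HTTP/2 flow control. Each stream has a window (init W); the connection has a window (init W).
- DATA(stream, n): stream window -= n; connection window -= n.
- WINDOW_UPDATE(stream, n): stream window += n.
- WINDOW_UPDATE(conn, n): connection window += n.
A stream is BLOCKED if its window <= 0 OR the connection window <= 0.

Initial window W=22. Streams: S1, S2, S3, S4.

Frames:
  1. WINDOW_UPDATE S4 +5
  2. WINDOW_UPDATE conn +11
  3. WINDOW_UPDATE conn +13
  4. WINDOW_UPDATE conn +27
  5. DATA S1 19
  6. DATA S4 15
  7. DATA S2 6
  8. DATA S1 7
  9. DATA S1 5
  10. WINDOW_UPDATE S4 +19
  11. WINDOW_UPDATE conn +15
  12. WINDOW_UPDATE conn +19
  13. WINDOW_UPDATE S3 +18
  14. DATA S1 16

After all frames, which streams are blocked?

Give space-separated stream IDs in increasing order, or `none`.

Op 1: conn=22 S1=22 S2=22 S3=22 S4=27 blocked=[]
Op 2: conn=33 S1=22 S2=22 S3=22 S4=27 blocked=[]
Op 3: conn=46 S1=22 S2=22 S3=22 S4=27 blocked=[]
Op 4: conn=73 S1=22 S2=22 S3=22 S4=27 blocked=[]
Op 5: conn=54 S1=3 S2=22 S3=22 S4=27 blocked=[]
Op 6: conn=39 S1=3 S2=22 S3=22 S4=12 blocked=[]
Op 7: conn=33 S1=3 S2=16 S3=22 S4=12 blocked=[]
Op 8: conn=26 S1=-4 S2=16 S3=22 S4=12 blocked=[1]
Op 9: conn=21 S1=-9 S2=16 S3=22 S4=12 blocked=[1]
Op 10: conn=21 S1=-9 S2=16 S3=22 S4=31 blocked=[1]
Op 11: conn=36 S1=-9 S2=16 S3=22 S4=31 blocked=[1]
Op 12: conn=55 S1=-9 S2=16 S3=22 S4=31 blocked=[1]
Op 13: conn=55 S1=-9 S2=16 S3=40 S4=31 blocked=[1]
Op 14: conn=39 S1=-25 S2=16 S3=40 S4=31 blocked=[1]

Answer: S1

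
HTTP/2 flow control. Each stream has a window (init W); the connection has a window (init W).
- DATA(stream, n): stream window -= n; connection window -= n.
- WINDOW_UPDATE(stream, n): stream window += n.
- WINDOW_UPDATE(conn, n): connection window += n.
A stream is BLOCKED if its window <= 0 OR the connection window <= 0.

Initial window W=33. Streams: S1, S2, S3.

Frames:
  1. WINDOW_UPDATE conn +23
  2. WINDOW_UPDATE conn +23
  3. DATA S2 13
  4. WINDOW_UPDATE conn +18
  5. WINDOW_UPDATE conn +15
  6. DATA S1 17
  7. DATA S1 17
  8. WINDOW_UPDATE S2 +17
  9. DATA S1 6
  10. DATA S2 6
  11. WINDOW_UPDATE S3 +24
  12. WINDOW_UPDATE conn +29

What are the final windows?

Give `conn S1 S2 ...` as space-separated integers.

Answer: 82 -7 31 57

Derivation:
Op 1: conn=56 S1=33 S2=33 S3=33 blocked=[]
Op 2: conn=79 S1=33 S2=33 S3=33 blocked=[]
Op 3: conn=66 S1=33 S2=20 S3=33 blocked=[]
Op 4: conn=84 S1=33 S2=20 S3=33 blocked=[]
Op 5: conn=99 S1=33 S2=20 S3=33 blocked=[]
Op 6: conn=82 S1=16 S2=20 S3=33 blocked=[]
Op 7: conn=65 S1=-1 S2=20 S3=33 blocked=[1]
Op 8: conn=65 S1=-1 S2=37 S3=33 blocked=[1]
Op 9: conn=59 S1=-7 S2=37 S3=33 blocked=[1]
Op 10: conn=53 S1=-7 S2=31 S3=33 blocked=[1]
Op 11: conn=53 S1=-7 S2=31 S3=57 blocked=[1]
Op 12: conn=82 S1=-7 S2=31 S3=57 blocked=[1]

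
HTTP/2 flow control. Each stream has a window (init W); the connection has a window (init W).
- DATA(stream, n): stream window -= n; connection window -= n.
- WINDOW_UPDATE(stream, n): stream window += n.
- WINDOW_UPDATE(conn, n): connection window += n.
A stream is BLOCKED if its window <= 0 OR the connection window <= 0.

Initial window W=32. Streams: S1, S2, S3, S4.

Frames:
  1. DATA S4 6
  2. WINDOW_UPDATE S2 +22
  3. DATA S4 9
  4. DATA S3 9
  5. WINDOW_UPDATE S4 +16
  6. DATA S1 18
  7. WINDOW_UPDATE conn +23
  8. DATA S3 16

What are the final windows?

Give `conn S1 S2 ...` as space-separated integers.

Op 1: conn=26 S1=32 S2=32 S3=32 S4=26 blocked=[]
Op 2: conn=26 S1=32 S2=54 S3=32 S4=26 blocked=[]
Op 3: conn=17 S1=32 S2=54 S3=32 S4=17 blocked=[]
Op 4: conn=8 S1=32 S2=54 S3=23 S4=17 blocked=[]
Op 5: conn=8 S1=32 S2=54 S3=23 S4=33 blocked=[]
Op 6: conn=-10 S1=14 S2=54 S3=23 S4=33 blocked=[1, 2, 3, 4]
Op 7: conn=13 S1=14 S2=54 S3=23 S4=33 blocked=[]
Op 8: conn=-3 S1=14 S2=54 S3=7 S4=33 blocked=[1, 2, 3, 4]

Answer: -3 14 54 7 33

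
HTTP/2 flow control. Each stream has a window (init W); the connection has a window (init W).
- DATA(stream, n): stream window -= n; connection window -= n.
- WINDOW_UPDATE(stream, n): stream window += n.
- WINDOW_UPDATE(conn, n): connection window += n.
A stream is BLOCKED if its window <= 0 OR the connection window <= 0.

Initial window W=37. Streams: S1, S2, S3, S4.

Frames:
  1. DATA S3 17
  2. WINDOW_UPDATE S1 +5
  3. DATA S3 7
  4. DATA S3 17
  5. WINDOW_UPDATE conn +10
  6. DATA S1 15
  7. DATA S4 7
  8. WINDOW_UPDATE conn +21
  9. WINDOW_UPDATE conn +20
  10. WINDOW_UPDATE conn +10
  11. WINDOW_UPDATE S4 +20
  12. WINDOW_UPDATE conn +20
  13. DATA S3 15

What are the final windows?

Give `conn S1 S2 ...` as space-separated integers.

Op 1: conn=20 S1=37 S2=37 S3=20 S4=37 blocked=[]
Op 2: conn=20 S1=42 S2=37 S3=20 S4=37 blocked=[]
Op 3: conn=13 S1=42 S2=37 S3=13 S4=37 blocked=[]
Op 4: conn=-4 S1=42 S2=37 S3=-4 S4=37 blocked=[1, 2, 3, 4]
Op 5: conn=6 S1=42 S2=37 S3=-4 S4=37 blocked=[3]
Op 6: conn=-9 S1=27 S2=37 S3=-4 S4=37 blocked=[1, 2, 3, 4]
Op 7: conn=-16 S1=27 S2=37 S3=-4 S4=30 blocked=[1, 2, 3, 4]
Op 8: conn=5 S1=27 S2=37 S3=-4 S4=30 blocked=[3]
Op 9: conn=25 S1=27 S2=37 S3=-4 S4=30 blocked=[3]
Op 10: conn=35 S1=27 S2=37 S3=-4 S4=30 blocked=[3]
Op 11: conn=35 S1=27 S2=37 S3=-4 S4=50 blocked=[3]
Op 12: conn=55 S1=27 S2=37 S3=-4 S4=50 blocked=[3]
Op 13: conn=40 S1=27 S2=37 S3=-19 S4=50 blocked=[3]

Answer: 40 27 37 -19 50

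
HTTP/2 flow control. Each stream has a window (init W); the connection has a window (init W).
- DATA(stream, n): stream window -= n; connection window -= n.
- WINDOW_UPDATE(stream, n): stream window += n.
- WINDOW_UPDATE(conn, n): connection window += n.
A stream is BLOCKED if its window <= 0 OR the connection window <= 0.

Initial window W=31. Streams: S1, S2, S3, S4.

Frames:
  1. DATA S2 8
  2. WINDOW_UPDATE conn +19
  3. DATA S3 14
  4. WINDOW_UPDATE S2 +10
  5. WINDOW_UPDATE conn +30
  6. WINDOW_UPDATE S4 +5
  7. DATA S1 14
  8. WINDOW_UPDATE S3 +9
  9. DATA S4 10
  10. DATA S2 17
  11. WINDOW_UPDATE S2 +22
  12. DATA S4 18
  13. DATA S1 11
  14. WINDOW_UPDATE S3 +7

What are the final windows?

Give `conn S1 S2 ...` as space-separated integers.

Op 1: conn=23 S1=31 S2=23 S3=31 S4=31 blocked=[]
Op 2: conn=42 S1=31 S2=23 S3=31 S4=31 blocked=[]
Op 3: conn=28 S1=31 S2=23 S3=17 S4=31 blocked=[]
Op 4: conn=28 S1=31 S2=33 S3=17 S4=31 blocked=[]
Op 5: conn=58 S1=31 S2=33 S3=17 S4=31 blocked=[]
Op 6: conn=58 S1=31 S2=33 S3=17 S4=36 blocked=[]
Op 7: conn=44 S1=17 S2=33 S3=17 S4=36 blocked=[]
Op 8: conn=44 S1=17 S2=33 S3=26 S4=36 blocked=[]
Op 9: conn=34 S1=17 S2=33 S3=26 S4=26 blocked=[]
Op 10: conn=17 S1=17 S2=16 S3=26 S4=26 blocked=[]
Op 11: conn=17 S1=17 S2=38 S3=26 S4=26 blocked=[]
Op 12: conn=-1 S1=17 S2=38 S3=26 S4=8 blocked=[1, 2, 3, 4]
Op 13: conn=-12 S1=6 S2=38 S3=26 S4=8 blocked=[1, 2, 3, 4]
Op 14: conn=-12 S1=6 S2=38 S3=33 S4=8 blocked=[1, 2, 3, 4]

Answer: -12 6 38 33 8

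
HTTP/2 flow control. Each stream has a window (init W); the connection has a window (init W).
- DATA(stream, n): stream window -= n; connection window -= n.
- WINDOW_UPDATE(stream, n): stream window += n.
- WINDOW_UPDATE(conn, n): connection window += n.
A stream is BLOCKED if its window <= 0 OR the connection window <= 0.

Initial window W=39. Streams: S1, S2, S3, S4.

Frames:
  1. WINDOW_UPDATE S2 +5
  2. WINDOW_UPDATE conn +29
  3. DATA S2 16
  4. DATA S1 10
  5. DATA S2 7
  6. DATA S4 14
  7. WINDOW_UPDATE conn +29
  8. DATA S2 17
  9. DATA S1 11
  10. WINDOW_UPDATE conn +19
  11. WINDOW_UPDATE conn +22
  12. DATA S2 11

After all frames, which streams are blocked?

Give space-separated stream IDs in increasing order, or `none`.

Answer: S2

Derivation:
Op 1: conn=39 S1=39 S2=44 S3=39 S4=39 blocked=[]
Op 2: conn=68 S1=39 S2=44 S3=39 S4=39 blocked=[]
Op 3: conn=52 S1=39 S2=28 S3=39 S4=39 blocked=[]
Op 4: conn=42 S1=29 S2=28 S3=39 S4=39 blocked=[]
Op 5: conn=35 S1=29 S2=21 S3=39 S4=39 blocked=[]
Op 6: conn=21 S1=29 S2=21 S3=39 S4=25 blocked=[]
Op 7: conn=50 S1=29 S2=21 S3=39 S4=25 blocked=[]
Op 8: conn=33 S1=29 S2=4 S3=39 S4=25 blocked=[]
Op 9: conn=22 S1=18 S2=4 S3=39 S4=25 blocked=[]
Op 10: conn=41 S1=18 S2=4 S3=39 S4=25 blocked=[]
Op 11: conn=63 S1=18 S2=4 S3=39 S4=25 blocked=[]
Op 12: conn=52 S1=18 S2=-7 S3=39 S4=25 blocked=[2]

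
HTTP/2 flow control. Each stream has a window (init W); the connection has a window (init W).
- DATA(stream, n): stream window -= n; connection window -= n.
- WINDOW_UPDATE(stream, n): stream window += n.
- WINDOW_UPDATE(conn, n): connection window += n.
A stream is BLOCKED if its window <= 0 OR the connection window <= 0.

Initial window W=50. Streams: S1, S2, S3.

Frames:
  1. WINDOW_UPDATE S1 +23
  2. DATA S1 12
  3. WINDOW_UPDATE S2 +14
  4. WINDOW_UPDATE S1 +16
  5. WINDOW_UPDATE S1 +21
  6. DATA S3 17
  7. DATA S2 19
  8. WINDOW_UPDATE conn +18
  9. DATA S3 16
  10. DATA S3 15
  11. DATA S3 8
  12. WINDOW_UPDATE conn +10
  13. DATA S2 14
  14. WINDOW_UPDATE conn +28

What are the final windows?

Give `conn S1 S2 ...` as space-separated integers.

Answer: 5 98 31 -6

Derivation:
Op 1: conn=50 S1=73 S2=50 S3=50 blocked=[]
Op 2: conn=38 S1=61 S2=50 S3=50 blocked=[]
Op 3: conn=38 S1=61 S2=64 S3=50 blocked=[]
Op 4: conn=38 S1=77 S2=64 S3=50 blocked=[]
Op 5: conn=38 S1=98 S2=64 S3=50 blocked=[]
Op 6: conn=21 S1=98 S2=64 S3=33 blocked=[]
Op 7: conn=2 S1=98 S2=45 S3=33 blocked=[]
Op 8: conn=20 S1=98 S2=45 S3=33 blocked=[]
Op 9: conn=4 S1=98 S2=45 S3=17 blocked=[]
Op 10: conn=-11 S1=98 S2=45 S3=2 blocked=[1, 2, 3]
Op 11: conn=-19 S1=98 S2=45 S3=-6 blocked=[1, 2, 3]
Op 12: conn=-9 S1=98 S2=45 S3=-6 blocked=[1, 2, 3]
Op 13: conn=-23 S1=98 S2=31 S3=-6 blocked=[1, 2, 3]
Op 14: conn=5 S1=98 S2=31 S3=-6 blocked=[3]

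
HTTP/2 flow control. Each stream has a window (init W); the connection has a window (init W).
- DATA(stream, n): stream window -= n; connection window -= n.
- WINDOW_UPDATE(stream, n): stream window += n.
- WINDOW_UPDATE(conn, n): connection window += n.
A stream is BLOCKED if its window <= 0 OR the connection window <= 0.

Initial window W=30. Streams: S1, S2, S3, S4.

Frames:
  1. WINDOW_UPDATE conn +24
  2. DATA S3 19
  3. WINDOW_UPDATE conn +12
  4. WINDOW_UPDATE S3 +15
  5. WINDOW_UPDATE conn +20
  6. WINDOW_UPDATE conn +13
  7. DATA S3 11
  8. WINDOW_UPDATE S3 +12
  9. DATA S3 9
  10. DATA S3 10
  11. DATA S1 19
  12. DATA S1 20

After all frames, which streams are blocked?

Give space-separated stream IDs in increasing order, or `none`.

Op 1: conn=54 S1=30 S2=30 S3=30 S4=30 blocked=[]
Op 2: conn=35 S1=30 S2=30 S3=11 S4=30 blocked=[]
Op 3: conn=47 S1=30 S2=30 S3=11 S4=30 blocked=[]
Op 4: conn=47 S1=30 S2=30 S3=26 S4=30 blocked=[]
Op 5: conn=67 S1=30 S2=30 S3=26 S4=30 blocked=[]
Op 6: conn=80 S1=30 S2=30 S3=26 S4=30 blocked=[]
Op 7: conn=69 S1=30 S2=30 S3=15 S4=30 blocked=[]
Op 8: conn=69 S1=30 S2=30 S3=27 S4=30 blocked=[]
Op 9: conn=60 S1=30 S2=30 S3=18 S4=30 blocked=[]
Op 10: conn=50 S1=30 S2=30 S3=8 S4=30 blocked=[]
Op 11: conn=31 S1=11 S2=30 S3=8 S4=30 blocked=[]
Op 12: conn=11 S1=-9 S2=30 S3=8 S4=30 blocked=[1]

Answer: S1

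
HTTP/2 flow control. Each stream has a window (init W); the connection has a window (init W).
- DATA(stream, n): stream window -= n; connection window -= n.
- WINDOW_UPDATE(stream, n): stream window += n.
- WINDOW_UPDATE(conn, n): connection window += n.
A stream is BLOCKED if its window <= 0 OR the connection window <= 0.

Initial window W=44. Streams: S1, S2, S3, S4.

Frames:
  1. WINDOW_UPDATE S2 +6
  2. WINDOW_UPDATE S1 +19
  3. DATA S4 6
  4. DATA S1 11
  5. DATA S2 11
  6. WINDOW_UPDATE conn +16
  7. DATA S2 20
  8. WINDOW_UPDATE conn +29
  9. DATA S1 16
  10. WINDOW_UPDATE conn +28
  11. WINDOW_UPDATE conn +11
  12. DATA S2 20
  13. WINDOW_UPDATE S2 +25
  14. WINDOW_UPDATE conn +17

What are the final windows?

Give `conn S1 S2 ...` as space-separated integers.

Op 1: conn=44 S1=44 S2=50 S3=44 S4=44 blocked=[]
Op 2: conn=44 S1=63 S2=50 S3=44 S4=44 blocked=[]
Op 3: conn=38 S1=63 S2=50 S3=44 S4=38 blocked=[]
Op 4: conn=27 S1=52 S2=50 S3=44 S4=38 blocked=[]
Op 5: conn=16 S1=52 S2=39 S3=44 S4=38 blocked=[]
Op 6: conn=32 S1=52 S2=39 S3=44 S4=38 blocked=[]
Op 7: conn=12 S1=52 S2=19 S3=44 S4=38 blocked=[]
Op 8: conn=41 S1=52 S2=19 S3=44 S4=38 blocked=[]
Op 9: conn=25 S1=36 S2=19 S3=44 S4=38 blocked=[]
Op 10: conn=53 S1=36 S2=19 S3=44 S4=38 blocked=[]
Op 11: conn=64 S1=36 S2=19 S3=44 S4=38 blocked=[]
Op 12: conn=44 S1=36 S2=-1 S3=44 S4=38 blocked=[2]
Op 13: conn=44 S1=36 S2=24 S3=44 S4=38 blocked=[]
Op 14: conn=61 S1=36 S2=24 S3=44 S4=38 blocked=[]

Answer: 61 36 24 44 38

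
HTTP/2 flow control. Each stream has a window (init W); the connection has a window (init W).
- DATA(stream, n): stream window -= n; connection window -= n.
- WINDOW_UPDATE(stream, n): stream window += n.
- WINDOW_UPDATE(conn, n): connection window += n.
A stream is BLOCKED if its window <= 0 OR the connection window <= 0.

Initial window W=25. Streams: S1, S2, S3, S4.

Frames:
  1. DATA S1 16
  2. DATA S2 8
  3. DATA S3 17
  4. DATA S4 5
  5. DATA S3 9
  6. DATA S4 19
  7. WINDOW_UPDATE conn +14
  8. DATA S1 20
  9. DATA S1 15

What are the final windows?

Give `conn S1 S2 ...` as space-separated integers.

Op 1: conn=9 S1=9 S2=25 S3=25 S4=25 blocked=[]
Op 2: conn=1 S1=9 S2=17 S3=25 S4=25 blocked=[]
Op 3: conn=-16 S1=9 S2=17 S3=8 S4=25 blocked=[1, 2, 3, 4]
Op 4: conn=-21 S1=9 S2=17 S3=8 S4=20 blocked=[1, 2, 3, 4]
Op 5: conn=-30 S1=9 S2=17 S3=-1 S4=20 blocked=[1, 2, 3, 4]
Op 6: conn=-49 S1=9 S2=17 S3=-1 S4=1 blocked=[1, 2, 3, 4]
Op 7: conn=-35 S1=9 S2=17 S3=-1 S4=1 blocked=[1, 2, 3, 4]
Op 8: conn=-55 S1=-11 S2=17 S3=-1 S4=1 blocked=[1, 2, 3, 4]
Op 9: conn=-70 S1=-26 S2=17 S3=-1 S4=1 blocked=[1, 2, 3, 4]

Answer: -70 -26 17 -1 1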